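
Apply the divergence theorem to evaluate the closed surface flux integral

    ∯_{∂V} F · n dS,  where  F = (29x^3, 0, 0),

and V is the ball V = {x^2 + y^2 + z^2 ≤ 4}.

By the divergence theorem,

    ∯_{∂V} F · n dS = ∭_V (∇ · F) dV.

Compute the divergence:
    ∇ · F = ∂F_x/∂x + ∂F_y/∂y + ∂F_z/∂z = 87x^2 + 0 + 0 = 87x^2.

In spherical coordinates, x = ρ sin(φ) cos(θ), y = ρ sin(φ) sin(θ), z = ρ cos(φ), dV = ρ^2 sin(φ) dρ dφ dθ, with 0 ≤ ρ ≤ 2, 0 ≤ φ ≤ π, 0 ≤ θ ≤ 2π.

The integrand, after substitution and multiplying by the volume element, becomes (87ρ^2sin(φ)^2cos(θ)^2) · ρ^2 sin(φ), so

    ∭_V (∇·F) dV = ∫_0^{2π} ∫_0^{π} ∫_0^{2} (87ρ^2sin(φ)^2cos(θ)^2) · ρ^2 sin(φ) dρ dφ dθ.

Inner (ρ from 0 to 2): 2784sin(φ)^3cos(θ)^2/5.
Middle (φ from 0 to π): 3712cos(θ)^2/5.
Outer (θ from 0 to 2π): 3712π/5.

Therefore ∯_{∂V} F · n dS = 3712π/5.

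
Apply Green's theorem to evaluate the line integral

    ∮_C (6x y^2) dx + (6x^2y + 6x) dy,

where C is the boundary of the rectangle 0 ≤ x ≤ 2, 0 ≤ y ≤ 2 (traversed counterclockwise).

Green's theorem converts the closed line integral into a double integral over the enclosed region D:

    ∮_C P dx + Q dy = ∬_D (∂Q/∂x - ∂P/∂y) dA.

Here P = 6x y^2, Q = 6x^2y + 6x, so

    ∂Q/∂x = 12x y + 6,    ∂P/∂y = 12x y,
    ∂Q/∂x - ∂P/∂y = 6.

D is the region 0 ≤ x ≤ 2, 0 ≤ y ≤ 2. Evaluating the double integral:

    ∬_D (6) dA = ∫_0^{2} ∫_0^{2} (6) dy dx.

Inner (y from 0 to 2): 12.
Outer (x from 0 to 2): 24.

Therefore ∮_C P dx + Q dy = 24.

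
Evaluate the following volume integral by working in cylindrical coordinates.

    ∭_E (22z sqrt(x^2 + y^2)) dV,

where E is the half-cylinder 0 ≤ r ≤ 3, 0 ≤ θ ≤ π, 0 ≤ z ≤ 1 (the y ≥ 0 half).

In cylindrical coordinates, x = r cos(θ), y = r sin(θ), z = z, and dV = r dr dθ dz.

The integrand becomes 22r z, so

    ∭_E (22z sqrt(x^2 + y^2)) dV = ∫_{0}^{π} ∫_{0}^{3} ∫_{0}^{1} (22r z) · r dz dr dθ.

Inner (z): 11r^2.
Middle (r from 0 to 3): 99.
Outer (θ): 99π.

Therefore the triple integral equals 99π.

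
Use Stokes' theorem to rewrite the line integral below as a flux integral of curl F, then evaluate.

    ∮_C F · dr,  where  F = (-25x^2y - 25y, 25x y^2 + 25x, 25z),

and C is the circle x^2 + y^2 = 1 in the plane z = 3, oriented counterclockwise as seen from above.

Let S be the flat disk x^2 + y^2 ≤ 1 in the plane z = 3, with upward unit normal n̂ = ẑ. By Stokes' theorem,

    ∮_C F · dr = ∬_S (∇ × F) · n̂ dS = ∬_D (curl F)_z dA,

where D is the disk x^2 + y^2 ≤ 1.

Compute the curl of F = (-25x^2y - 25y, 25x y^2 + 25x, 25z):
    (∇ × F)_x = ∂F_z/∂y - ∂F_y/∂z = 0,
    (∇ × F)_y = ∂F_x/∂z - ∂F_z/∂x = 0,
    (∇ × F)_z = ∂F_y/∂x - ∂F_x/∂y = 25x^2 + 25y^2 + 50.

On z = 3, (curl F)_z = 25x^2 + 25y^2 + 50.

Convert to polar (x = r cos θ, y = r sin θ, dA = r dr dθ); the integrand becomes 25r^2 + 50, so

    ∬_D (curl F)_z dA = ∫_0^{2π} ∫_0^{1} (25r^2 + 50) · r dr dθ.

Inner (r from 0 to 1): 125/4.
Outer (θ from 0 to 2π): 125π/2.

Therefore ∮_C F · dr = 125π/2.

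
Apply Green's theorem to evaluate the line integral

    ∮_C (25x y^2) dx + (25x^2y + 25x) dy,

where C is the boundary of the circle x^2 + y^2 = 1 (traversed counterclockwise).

Green's theorem converts the closed line integral into a double integral over the enclosed region D:

    ∮_C P dx + Q dy = ∬_D (∂Q/∂x - ∂P/∂y) dA.

Here P = 25x y^2, Q = 25x^2y + 25x, so

    ∂Q/∂x = 50x y + 25,    ∂P/∂y = 50x y,
    ∂Q/∂x - ∂P/∂y = 25.

D is the region x^2 + y^2 ≤ 1. Evaluating the double integral:

In polar coordinates (x = r cos θ, y = r sin θ, dA = r dr dθ) the integrand becomes 25, so

    ∬_D (25) dA = ∫_0^{2π} ∫_0^{1} (25) · r dr dθ.

Inner (r from 0 to 1): 25/2.
Outer (θ from 0 to 2π): 25π.

Therefore ∮_C P dx + Q dy = 25π.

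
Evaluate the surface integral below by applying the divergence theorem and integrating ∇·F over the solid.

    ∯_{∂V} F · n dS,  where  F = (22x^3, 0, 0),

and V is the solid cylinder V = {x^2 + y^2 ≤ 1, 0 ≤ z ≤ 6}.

By the divergence theorem,

    ∯_{∂V} F · n dS = ∭_V (∇ · F) dV.

Compute the divergence:
    ∇ · F = ∂F_x/∂x + ∂F_y/∂y + ∂F_z/∂z = 66x^2 + 0 + 0 = 66x^2.

In cylindrical coordinates, x = r cos(θ), y = r sin(θ), z = z, dV = r dr dθ dz, with 0 ≤ r ≤ 1, 0 ≤ θ ≤ 2π, 0 ≤ z ≤ 6.

The integrand, after substitution and multiplying by the volume element, becomes (66r^2cos(θ)^2) · r, so

    ∭_V (∇·F) dV = ∫_0^{2π} ∫_0^{1} ∫_0^{6} (66r^2cos(θ)^2) · r dz dr dθ.

Inner (z from 0 to 6): 396r^3cos(θ)^2.
Middle (r from 0 to 1): 99cos(θ)^2.
Outer (θ from 0 to 2π): 99π.

Therefore ∯_{∂V} F · n dS = 99π.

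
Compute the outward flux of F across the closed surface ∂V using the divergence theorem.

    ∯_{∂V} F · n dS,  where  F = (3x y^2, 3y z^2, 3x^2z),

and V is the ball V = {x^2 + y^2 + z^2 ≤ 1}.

By the divergence theorem,

    ∯_{∂V} F · n dS = ∭_V (∇ · F) dV.

Compute the divergence:
    ∇ · F = ∂F_x/∂x + ∂F_y/∂y + ∂F_z/∂z = 3y^2 + 3z^2 + 3x^2 = 3x^2 + 3y^2 + 3z^2.

In spherical coordinates, x = ρ sin(φ) cos(θ), y = ρ sin(φ) sin(θ), z = ρ cos(φ), dV = ρ^2 sin(φ) dρ dφ dθ, with 0 ≤ ρ ≤ 1, 0 ≤ φ ≤ π, 0 ≤ θ ≤ 2π.

The integrand, after substitution and multiplying by the volume element, becomes (3ρ^2) · ρ^2 sin(φ), so

    ∭_V (∇·F) dV = ∫_0^{2π} ∫_0^{π} ∫_0^{1} (3ρ^2) · ρ^2 sin(φ) dρ dφ dθ.

Inner (ρ from 0 to 1): 3sin(φ)/5.
Middle (φ from 0 to π): 6/5.
Outer (θ from 0 to 2π): 12π/5.

Therefore ∯_{∂V} F · n dS = 12π/5.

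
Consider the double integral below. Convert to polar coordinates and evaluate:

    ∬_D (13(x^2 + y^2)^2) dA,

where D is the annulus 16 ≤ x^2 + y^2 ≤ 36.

The region D is 4 ≤ r ≤ 6, 0 ≤ θ ≤ 2π in polar coordinates, where x = r cos(θ), y = r sin(θ), and dA = r dr dθ.

Under the substitution, the integrand becomes 13r^4, so

    ∬_D (13(x^2 + y^2)^2) dA = ∫_{0}^{2π} ∫_{4}^{6} (13r^4) · r dr dθ.

Inner integral (in r): ∫_{4}^{6} (13r^4) · r dr = 276640/3.

Outer integral (in θ): ∫_{0}^{2π} (276640/3) dθ = 553280π/3.

Therefore ∬_D (13(x^2 + y^2)^2) dA = 553280π/3.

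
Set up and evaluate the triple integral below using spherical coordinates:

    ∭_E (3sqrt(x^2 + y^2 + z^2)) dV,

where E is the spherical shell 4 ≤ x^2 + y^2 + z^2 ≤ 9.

In spherical coordinates, x = ρ sin(φ) cos(θ), y = ρ sin(φ) sin(θ), z = ρ cos(φ), and dV = ρ^2 sin(φ) dρ dφ dθ.

The integrand becomes 3ρ, so

    ∭_E (3sqrt(x^2 + y^2 + z^2)) dV = ∫_{0}^{2π} ∫_{0}^{π} ∫_{2}^{3} (3ρ) · ρ^2 sin(φ) dρ dφ dθ.

Inner (ρ): 195sin(φ)/4.
Middle (φ): 195/2.
Outer (θ): 195π.

Therefore the triple integral equals 195π.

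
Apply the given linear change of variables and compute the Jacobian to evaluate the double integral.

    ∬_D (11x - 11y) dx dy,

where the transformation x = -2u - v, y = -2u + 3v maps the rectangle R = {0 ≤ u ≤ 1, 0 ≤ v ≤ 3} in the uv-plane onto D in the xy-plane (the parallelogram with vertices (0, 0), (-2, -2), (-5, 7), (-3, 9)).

Compute the Jacobian determinant of (x, y) with respect to (u, v):

    ∂(x,y)/∂(u,v) = | -2  -1 | = (-2)(3) - (-1)(-2) = -8.
                   | -2  3 |

Its absolute value is |J| = 8 (the area scaling factor).

Substituting x = -2u - v, y = -2u + 3v into the integrand,

    11x - 11y → -44v,

so the integral becomes

    ∬_R (-44v) · |J| du dv = ∫_0^1 ∫_0^3 (-352v) dv du.

Inner (v): -1584.
Outer (u): -1584.

Therefore ∬_D (11x - 11y) dx dy = -1584.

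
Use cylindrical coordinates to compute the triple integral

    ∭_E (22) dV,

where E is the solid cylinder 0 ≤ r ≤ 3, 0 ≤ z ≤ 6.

In cylindrical coordinates, x = r cos(θ), y = r sin(θ), z = z, and dV = r dr dθ dz.

The integrand becomes 22, so

    ∭_E (22) dV = ∫_{0}^{2π} ∫_{0}^{3} ∫_{0}^{6} (22) · r dz dr dθ.

Inner (z): 132r.
Middle (r from 0 to 3): 594.
Outer (θ): 1188π.

Therefore the triple integral equals 1188π.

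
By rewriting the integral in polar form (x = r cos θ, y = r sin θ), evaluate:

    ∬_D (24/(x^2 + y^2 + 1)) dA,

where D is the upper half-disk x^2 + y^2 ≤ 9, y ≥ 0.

The region D is 0 ≤ r ≤ 3, 0 ≤ θ ≤ π in polar coordinates, where x = r cos(θ), y = r sin(θ), and dA = r dr dθ.

Under the substitution, the integrand becomes 24/(r^2 + 1), so

    ∬_D (24/(x^2 + y^2 + 1)) dA = ∫_{0}^{π} ∫_{0}^{3} (24/(r^2 + 1)) · r dr dθ.

Inner integral (in r): ∫_{0}^{3} (24/(r^2 + 1)) · r dr = log(1000000000000).

Outer integral (in θ): ∫_{0}^{π} (log(1000000000000)) dθ = log(1000000000000^π).

Therefore ∬_D (24/(x^2 + y^2 + 1)) dA = log(1000000000000^π).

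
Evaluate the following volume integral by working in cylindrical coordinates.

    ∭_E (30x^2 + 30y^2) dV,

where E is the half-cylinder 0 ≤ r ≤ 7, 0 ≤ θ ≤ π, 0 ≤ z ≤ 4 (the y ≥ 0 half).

In cylindrical coordinates, x = r cos(θ), y = r sin(θ), z = z, and dV = r dr dθ dz.

The integrand becomes 30r^2, so

    ∭_E (30x^2 + 30y^2) dV = ∫_{0}^{π} ∫_{0}^{7} ∫_{0}^{4} (30r^2) · r dz dr dθ.

Inner (z): 120r^3.
Middle (r from 0 to 7): 72030.
Outer (θ): 72030π.

Therefore the triple integral equals 72030π.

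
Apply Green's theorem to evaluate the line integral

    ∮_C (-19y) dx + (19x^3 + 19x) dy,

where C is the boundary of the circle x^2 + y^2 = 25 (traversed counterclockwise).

Green's theorem converts the closed line integral into a double integral over the enclosed region D:

    ∮_C P dx + Q dy = ∬_D (∂Q/∂x - ∂P/∂y) dA.

Here P = -19y, Q = 19x^3 + 19x, so

    ∂Q/∂x = 57x^2 + 19,    ∂P/∂y = -19,
    ∂Q/∂x - ∂P/∂y = 57x^2 + 38.

D is the region x^2 + y^2 ≤ 25. Evaluating the double integral:

In polar coordinates (x = r cos θ, y = r sin θ, dA = r dr dθ) the integrand becomes 57r^2cos(θ)^2 + 38, so

    ∬_D (57x^2 + 38) dA = ∫_0^{2π} ∫_0^{5} (57r^2cos(θ)^2 + 38) · r dr dθ.

Inner (r from 0 to 5): 35625cos(θ)^2/4 + 475.
Outer (θ from 0 to 2π): 39425π/4.

Therefore ∮_C P dx + Q dy = 39425π/4.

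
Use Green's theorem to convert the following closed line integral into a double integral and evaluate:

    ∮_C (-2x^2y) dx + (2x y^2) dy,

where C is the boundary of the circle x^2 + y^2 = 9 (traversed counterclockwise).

Green's theorem converts the closed line integral into a double integral over the enclosed region D:

    ∮_C P dx + Q dy = ∬_D (∂Q/∂x - ∂P/∂y) dA.

Here P = -2x^2y, Q = 2x y^2, so

    ∂Q/∂x = 2y^2,    ∂P/∂y = -2x^2,
    ∂Q/∂x - ∂P/∂y = 2x^2 + 2y^2.

D is the region x^2 + y^2 ≤ 9. Evaluating the double integral:

In polar coordinates (x = r cos θ, y = r sin θ, dA = r dr dθ) the integrand becomes 2r^2, so

    ∬_D (2x^2 + 2y^2) dA = ∫_0^{2π} ∫_0^{3} (2r^2) · r dr dθ.

Inner (r from 0 to 3): 81/2.
Outer (θ from 0 to 2π): 81π.

Therefore ∮_C P dx + Q dy = 81π.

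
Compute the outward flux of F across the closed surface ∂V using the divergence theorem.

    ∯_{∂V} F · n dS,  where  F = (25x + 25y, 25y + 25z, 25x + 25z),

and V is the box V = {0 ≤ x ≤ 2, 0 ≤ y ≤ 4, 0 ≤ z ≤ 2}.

By the divergence theorem,

    ∯_{∂V} F · n dS = ∭_V (∇ · F) dV.

Compute the divergence:
    ∇ · F = ∂F_x/∂x + ∂F_y/∂y + ∂F_z/∂z = 25 + 25 + 25 = 75.

V is a rectangular box, so dV = dx dy dz with 0 ≤ x ≤ 2, 0 ≤ y ≤ 4, 0 ≤ z ≤ 2.

Integrate (75) over V as an iterated integral:

    ∭_V (∇·F) dV = ∫_0^{2} ∫_0^{4} ∫_0^{2} (75) dz dy dx.

Inner (z from 0 to 2): 150.
Middle (y from 0 to 4): 600.
Outer (x from 0 to 2): 1200.

Therefore ∯_{∂V} F · n dS = 1200.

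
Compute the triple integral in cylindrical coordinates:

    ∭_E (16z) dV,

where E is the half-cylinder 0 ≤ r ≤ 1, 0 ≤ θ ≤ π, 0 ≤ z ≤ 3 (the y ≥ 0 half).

In cylindrical coordinates, x = r cos(θ), y = r sin(θ), z = z, and dV = r dr dθ dz.

The integrand becomes 16z, so

    ∭_E (16z) dV = ∫_{0}^{π} ∫_{0}^{1} ∫_{0}^{3} (16z) · r dz dr dθ.

Inner (z): 72r.
Middle (r from 0 to 1): 36.
Outer (θ): 36π.

Therefore the triple integral equals 36π.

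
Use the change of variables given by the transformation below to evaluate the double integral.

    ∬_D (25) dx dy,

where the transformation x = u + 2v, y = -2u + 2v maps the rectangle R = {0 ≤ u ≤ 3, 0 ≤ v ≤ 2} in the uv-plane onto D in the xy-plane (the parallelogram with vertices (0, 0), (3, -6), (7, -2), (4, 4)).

Compute the Jacobian determinant of (x, y) with respect to (u, v):

    ∂(x,y)/∂(u,v) = | 1  2 | = (1)(2) - (2)(-2) = 6.
                   | -2  2 |

Its absolute value is |J| = 6 (the area scaling factor).

Substituting x = u + 2v, y = -2u + 2v into the integrand,

    25 → 25,

so the integral becomes

    ∬_R (25) · |J| du dv = ∫_0^3 ∫_0^2 (150) dv du.

Inner (v): 300.
Outer (u): 900.

Therefore ∬_D (25) dx dy = 900.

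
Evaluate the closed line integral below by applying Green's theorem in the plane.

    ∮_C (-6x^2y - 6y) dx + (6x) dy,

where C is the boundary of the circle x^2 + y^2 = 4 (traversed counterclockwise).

Green's theorem converts the closed line integral into a double integral over the enclosed region D:

    ∮_C P dx + Q dy = ∬_D (∂Q/∂x - ∂P/∂y) dA.

Here P = -6x^2y - 6y, Q = 6x, so

    ∂Q/∂x = 6,    ∂P/∂y = -6x^2 - 6,
    ∂Q/∂x - ∂P/∂y = 6x^2 + 12.

D is the region x^2 + y^2 ≤ 4. Evaluating the double integral:

In polar coordinates (x = r cos θ, y = r sin θ, dA = r dr dθ) the integrand becomes 6r^2cos(θ)^2 + 12, so

    ∬_D (6x^2 + 12) dA = ∫_0^{2π} ∫_0^{2} (6r^2cos(θ)^2 + 12) · r dr dθ.

Inner (r from 0 to 2): 24cos(θ)^2 + 24.
Outer (θ from 0 to 2π): 72π.

Therefore ∮_C P dx + Q dy = 72π.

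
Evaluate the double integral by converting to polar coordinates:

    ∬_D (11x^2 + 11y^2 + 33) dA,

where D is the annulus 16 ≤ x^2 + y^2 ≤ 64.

The region D is 4 ≤ r ≤ 8, 0 ≤ θ ≤ 2π in polar coordinates, where x = r cos(θ), y = r sin(θ), and dA = r dr dθ.

Under the substitution, the integrand becomes 11r^2 + 33, so

    ∬_D (11x^2 + 11y^2 + 33) dA = ∫_{0}^{2π} ∫_{4}^{8} (11r^2 + 33) · r dr dθ.

Inner integral (in r): ∫_{4}^{8} (11r^2 + 33) · r dr = 11352.

Outer integral (in θ): ∫_{0}^{2π} (11352) dθ = 22704π.

Therefore ∬_D (11x^2 + 11y^2 + 33) dA = 22704π.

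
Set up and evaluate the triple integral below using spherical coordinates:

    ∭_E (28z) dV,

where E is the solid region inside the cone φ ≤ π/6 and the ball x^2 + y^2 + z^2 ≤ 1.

In spherical coordinates, x = ρ sin(φ) cos(θ), y = ρ sin(φ) sin(θ), z = ρ cos(φ), and dV = ρ^2 sin(φ) dρ dφ dθ.

The integrand becomes 28ρ cos(φ), so

    ∭_E (28z) dV = ∫_{0}^{2π} ∫_{0}^{π/6} ∫_{0}^{1} (28ρ cos(φ)) · ρ^2 sin(φ) dρ dφ dθ.

Inner (ρ): 7sin(2φ)/2.
Middle (φ): 7/8.
Outer (θ): 7π/4.

Therefore the triple integral equals 7π/4.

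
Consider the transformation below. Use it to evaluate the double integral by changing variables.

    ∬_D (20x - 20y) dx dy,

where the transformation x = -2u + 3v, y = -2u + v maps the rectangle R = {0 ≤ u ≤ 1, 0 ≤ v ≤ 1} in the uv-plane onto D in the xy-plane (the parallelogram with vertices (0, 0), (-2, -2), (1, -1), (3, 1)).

Compute the Jacobian determinant of (x, y) with respect to (u, v):

    ∂(x,y)/∂(u,v) = | -2  3 | = (-2)(1) - (3)(-2) = 4.
                   | -2  1 |

Its absolute value is |J| = 4 (the area scaling factor).

Substituting x = -2u + 3v, y = -2u + v into the integrand,

    20x - 20y → 40v,

so the integral becomes

    ∬_R (40v) · |J| du dv = ∫_0^1 ∫_0^1 (160v) dv du.

Inner (v): 80.
Outer (u): 80.

Therefore ∬_D (20x - 20y) dx dy = 80.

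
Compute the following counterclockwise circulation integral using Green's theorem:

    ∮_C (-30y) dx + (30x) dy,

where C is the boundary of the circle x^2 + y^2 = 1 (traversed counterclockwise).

Green's theorem converts the closed line integral into a double integral over the enclosed region D:

    ∮_C P dx + Q dy = ∬_D (∂Q/∂x - ∂P/∂y) dA.

Here P = -30y, Q = 30x, so

    ∂Q/∂x = 30,    ∂P/∂y = -30,
    ∂Q/∂x - ∂P/∂y = 60.

D is the region x^2 + y^2 ≤ 1. Evaluating the double integral:

In polar coordinates (x = r cos θ, y = r sin θ, dA = r dr dθ) the integrand becomes 60, so

    ∬_D (60) dA = ∫_0^{2π} ∫_0^{1} (60) · r dr dθ.

Inner (r from 0 to 1): 30.
Outer (θ from 0 to 2π): 60π.

Therefore ∮_C P dx + Q dy = 60π.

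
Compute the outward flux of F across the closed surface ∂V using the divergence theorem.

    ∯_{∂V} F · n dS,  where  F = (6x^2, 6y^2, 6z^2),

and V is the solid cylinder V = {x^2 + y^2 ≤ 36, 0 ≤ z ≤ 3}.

By the divergence theorem,

    ∯_{∂V} F · n dS = ∭_V (∇ · F) dV.

Compute the divergence:
    ∇ · F = ∂F_x/∂x + ∂F_y/∂y + ∂F_z/∂z = 12x + 12y + 12z.

In cylindrical coordinates, x = r cos(θ), y = r sin(θ), z = z, dV = r dr dθ dz, with 0 ≤ r ≤ 6, 0 ≤ θ ≤ 2π, 0 ≤ z ≤ 3.

The integrand, after substitution and multiplying by the volume element, becomes (12sqrt(2)r sin(θ + π/4) + 12z) · r, so

    ∭_V (∇·F) dV = ∫_0^{2π} ∫_0^{6} ∫_0^{3} (12sqrt(2)r sin(θ + π/4) + 12z) · r dz dr dθ.

Inner (z from 0 to 3): 18r (2sqrt(2)r sin(θ + π/4) + 3).
Middle (r from 0 to 6): 2592sqrt(2)sin(θ + π/4) + 972.
Outer (θ from 0 to 2π): 1944π.

Therefore ∯_{∂V} F · n dS = 1944π.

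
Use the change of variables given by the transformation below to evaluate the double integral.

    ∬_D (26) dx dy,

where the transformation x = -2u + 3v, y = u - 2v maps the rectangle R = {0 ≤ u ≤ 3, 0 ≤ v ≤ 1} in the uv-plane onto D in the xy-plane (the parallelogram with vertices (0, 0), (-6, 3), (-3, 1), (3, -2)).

Compute the Jacobian determinant of (x, y) with respect to (u, v):

    ∂(x,y)/∂(u,v) = | -2  3 | = (-2)(-2) - (3)(1) = 1.
                   | 1  -2 |

Its absolute value is |J| = 1 (the area scaling factor).

Substituting x = -2u + 3v, y = u - 2v into the integrand,

    26 → 26,

so the integral becomes

    ∬_R (26) · |J| du dv = ∫_0^3 ∫_0^1 (26) dv du.

Inner (v): 26.
Outer (u): 78.

Therefore ∬_D (26) dx dy = 78.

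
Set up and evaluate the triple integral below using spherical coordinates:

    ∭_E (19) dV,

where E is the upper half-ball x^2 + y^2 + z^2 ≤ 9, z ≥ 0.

In spherical coordinates, x = ρ sin(φ) cos(θ), y = ρ sin(φ) sin(θ), z = ρ cos(φ), and dV = ρ^2 sin(φ) dρ dφ dθ.

The integrand becomes 19, so

    ∭_E (19) dV = ∫_{0}^{2π} ∫_{0}^{π/2} ∫_{0}^{3} (19) · ρ^2 sin(φ) dρ dφ dθ.

Inner (ρ): 171sin(φ).
Middle (φ): 171.
Outer (θ): 342π.

Therefore the triple integral equals 342π.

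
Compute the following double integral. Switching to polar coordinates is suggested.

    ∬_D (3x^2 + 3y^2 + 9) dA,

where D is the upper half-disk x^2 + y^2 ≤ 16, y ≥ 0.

The region D is 0 ≤ r ≤ 4, 0 ≤ θ ≤ π in polar coordinates, where x = r cos(θ), y = r sin(θ), and dA = r dr dθ.

Under the substitution, the integrand becomes 3r^2 + 9, so

    ∬_D (3x^2 + 3y^2 + 9) dA = ∫_{0}^{π} ∫_{0}^{4} (3r^2 + 9) · r dr dθ.

Inner integral (in r): ∫_{0}^{4} (3r^2 + 9) · r dr = 264.

Outer integral (in θ): ∫_{0}^{π} (264) dθ = 264π.

Therefore ∬_D (3x^2 + 3y^2 + 9) dA = 264π.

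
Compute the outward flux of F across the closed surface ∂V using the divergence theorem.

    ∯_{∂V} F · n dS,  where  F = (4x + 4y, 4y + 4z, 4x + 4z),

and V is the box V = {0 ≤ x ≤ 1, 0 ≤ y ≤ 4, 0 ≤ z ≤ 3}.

By the divergence theorem,

    ∯_{∂V} F · n dS = ∭_V (∇ · F) dV.

Compute the divergence:
    ∇ · F = ∂F_x/∂x + ∂F_y/∂y + ∂F_z/∂z = 4 + 4 + 4 = 12.

V is a rectangular box, so dV = dx dy dz with 0 ≤ x ≤ 1, 0 ≤ y ≤ 4, 0 ≤ z ≤ 3.

Integrate (12) over V as an iterated integral:

    ∭_V (∇·F) dV = ∫_0^{1} ∫_0^{4} ∫_0^{3} (12) dz dy dx.

Inner (z from 0 to 3): 36.
Middle (y from 0 to 4): 144.
Outer (x from 0 to 1): 144.

Therefore ∯_{∂V} F · n dS = 144.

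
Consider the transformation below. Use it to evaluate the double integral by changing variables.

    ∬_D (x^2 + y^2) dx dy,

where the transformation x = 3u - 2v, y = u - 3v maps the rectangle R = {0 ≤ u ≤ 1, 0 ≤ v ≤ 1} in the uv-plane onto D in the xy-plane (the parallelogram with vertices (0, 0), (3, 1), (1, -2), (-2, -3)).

Compute the Jacobian determinant of (x, y) with respect to (u, v):

    ∂(x,y)/∂(u,v) = | 3  -2 | = (3)(-3) - (-2)(1) = -7.
                   | 1  -3 |

Its absolute value is |J| = 7 (the area scaling factor).

Substituting x = 3u - 2v, y = u - 3v into the integrand,

    x^2 + y^2 → 10u^2 - 18u v + 13v^2,

so the integral becomes

    ∬_R (10u^2 - 18u v + 13v^2) · |J| du dv = ∫_0^1 ∫_0^1 (70u^2 - 126u v + 91v^2) dv du.

Inner (v): 70u^2 - 63u + 91/3.
Outer (u): 133/6.

Therefore ∬_D (x^2 + y^2) dx dy = 133/6.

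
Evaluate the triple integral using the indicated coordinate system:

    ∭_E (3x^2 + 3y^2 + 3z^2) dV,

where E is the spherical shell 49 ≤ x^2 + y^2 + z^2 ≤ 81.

In spherical coordinates, x = ρ sin(φ) cos(θ), y = ρ sin(φ) sin(θ), z = ρ cos(φ), and dV = ρ^2 sin(φ) dρ dφ dθ.

The integrand becomes 3ρ^2, so

    ∭_E (3x^2 + 3y^2 + 3z^2) dV = ∫_{0}^{2π} ∫_{0}^{π} ∫_{7}^{9} (3ρ^2) · ρ^2 sin(φ) dρ dφ dθ.

Inner (ρ): 126726sin(φ)/5.
Middle (φ): 253452/5.
Outer (θ): 506904π/5.

Therefore the triple integral equals 506904π/5.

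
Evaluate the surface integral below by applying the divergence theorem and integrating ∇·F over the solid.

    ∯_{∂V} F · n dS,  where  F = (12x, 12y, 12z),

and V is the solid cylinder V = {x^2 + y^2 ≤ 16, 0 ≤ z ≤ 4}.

By the divergence theorem,

    ∯_{∂V} F · n dS = ∭_V (∇ · F) dV.

Compute the divergence:
    ∇ · F = ∂F_x/∂x + ∂F_y/∂y + ∂F_z/∂z = 12 + 12 + 12 = 36.

In cylindrical coordinates, x = r cos(θ), y = r sin(θ), z = z, dV = r dr dθ dz, with 0 ≤ r ≤ 4, 0 ≤ θ ≤ 2π, 0 ≤ z ≤ 4.

The integrand, after substitution and multiplying by the volume element, becomes (36) · r, so

    ∭_V (∇·F) dV = ∫_0^{2π} ∫_0^{4} ∫_0^{4} (36) · r dz dr dθ.

Inner (z from 0 to 4): 144r.
Middle (r from 0 to 4): 1152.
Outer (θ from 0 to 2π): 2304π.

Therefore ∯_{∂V} F · n dS = 2304π.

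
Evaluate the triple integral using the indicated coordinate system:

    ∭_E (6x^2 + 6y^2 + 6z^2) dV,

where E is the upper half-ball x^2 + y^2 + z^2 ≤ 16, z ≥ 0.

In spherical coordinates, x = ρ sin(φ) cos(θ), y = ρ sin(φ) sin(θ), z = ρ cos(φ), and dV = ρ^2 sin(φ) dρ dφ dθ.

The integrand becomes 6ρ^2, so

    ∭_E (6x^2 + 6y^2 + 6z^2) dV = ∫_{0}^{2π} ∫_{0}^{π/2} ∫_{0}^{4} (6ρ^2) · ρ^2 sin(φ) dρ dφ dθ.

Inner (ρ): 6144sin(φ)/5.
Middle (φ): 6144/5.
Outer (θ): 12288π/5.

Therefore the triple integral equals 12288π/5.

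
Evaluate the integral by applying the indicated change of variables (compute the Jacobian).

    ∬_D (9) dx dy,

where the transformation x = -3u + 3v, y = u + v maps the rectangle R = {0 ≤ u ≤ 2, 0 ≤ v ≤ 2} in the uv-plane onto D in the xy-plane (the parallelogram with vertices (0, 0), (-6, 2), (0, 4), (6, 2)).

Compute the Jacobian determinant of (x, y) with respect to (u, v):

    ∂(x,y)/∂(u,v) = | -3  3 | = (-3)(1) - (3)(1) = -6.
                   | 1  1 |

Its absolute value is |J| = 6 (the area scaling factor).

Substituting x = -3u + 3v, y = u + v into the integrand,

    9 → 9,

so the integral becomes

    ∬_R (9) · |J| du dv = ∫_0^2 ∫_0^2 (54) dv du.

Inner (v): 108.
Outer (u): 216.

Therefore ∬_D (9) dx dy = 216.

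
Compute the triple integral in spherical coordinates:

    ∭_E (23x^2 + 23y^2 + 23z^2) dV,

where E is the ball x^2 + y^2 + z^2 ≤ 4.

In spherical coordinates, x = ρ sin(φ) cos(θ), y = ρ sin(φ) sin(θ), z = ρ cos(φ), and dV = ρ^2 sin(φ) dρ dφ dθ.

The integrand becomes 23ρ^2, so

    ∭_E (23x^2 + 23y^2 + 23z^2) dV = ∫_{0}^{2π} ∫_{0}^{π} ∫_{0}^{2} (23ρ^2) · ρ^2 sin(φ) dρ dφ dθ.

Inner (ρ): 736sin(φ)/5.
Middle (φ): 1472/5.
Outer (θ): 2944π/5.

Therefore the triple integral equals 2944π/5.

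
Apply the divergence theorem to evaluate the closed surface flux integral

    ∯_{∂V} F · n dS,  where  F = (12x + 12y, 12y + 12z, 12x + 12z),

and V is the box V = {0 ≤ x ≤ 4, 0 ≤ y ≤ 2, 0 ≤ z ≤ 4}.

By the divergence theorem,

    ∯_{∂V} F · n dS = ∭_V (∇ · F) dV.

Compute the divergence:
    ∇ · F = ∂F_x/∂x + ∂F_y/∂y + ∂F_z/∂z = 12 + 12 + 12 = 36.

V is a rectangular box, so dV = dx dy dz with 0 ≤ x ≤ 4, 0 ≤ y ≤ 2, 0 ≤ z ≤ 4.

Integrate (36) over V as an iterated integral:

    ∭_V (∇·F) dV = ∫_0^{4} ∫_0^{2} ∫_0^{4} (36) dz dy dx.

Inner (z from 0 to 4): 144.
Middle (y from 0 to 2): 288.
Outer (x from 0 to 4): 1152.

Therefore ∯_{∂V} F · n dS = 1152.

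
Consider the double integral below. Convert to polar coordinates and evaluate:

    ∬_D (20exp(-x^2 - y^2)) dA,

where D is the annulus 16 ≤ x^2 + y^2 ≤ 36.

The region D is 4 ≤ r ≤ 6, 0 ≤ θ ≤ 2π in polar coordinates, where x = r cos(θ), y = r sin(θ), and dA = r dr dθ.

Under the substitution, the integrand becomes 20exp(-r^2), so

    ∬_D (20exp(-x^2 - y^2)) dA = ∫_{0}^{2π} ∫_{4}^{6} (20exp(-r^2)) · r dr dθ.

Inner integral (in r): ∫_{4}^{6} (20exp(-r^2)) · r dr = -(10 - 10exp(20))exp(-36).

Outer integral (in θ): ∫_{0}^{2π} (-(10 - 10exp(20))exp(-36)) dθ = -20π (1 - exp(20))exp(-36).

Therefore ∬_D (20exp(-x^2 - y^2)) dA = -20π (1 - exp(20))exp(-36).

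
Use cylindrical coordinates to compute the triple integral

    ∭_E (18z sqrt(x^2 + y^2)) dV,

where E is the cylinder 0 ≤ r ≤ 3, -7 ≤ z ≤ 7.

In cylindrical coordinates, x = r cos(θ), y = r sin(θ), z = z, and dV = r dr dθ dz.

The integrand becomes 18r z, so

    ∭_E (18z sqrt(x^2 + y^2)) dV = ∫_{0}^{2π} ∫_{0}^{3} ∫_{-7}^{7} (18r z) · r dz dr dθ.

Inner (z): 0.
Middle (r from 0 to 3): 0.
Outer (θ): 0.

Therefore the triple integral equals 0.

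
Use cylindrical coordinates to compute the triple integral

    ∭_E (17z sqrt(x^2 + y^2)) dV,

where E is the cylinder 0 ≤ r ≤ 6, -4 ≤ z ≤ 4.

In cylindrical coordinates, x = r cos(θ), y = r sin(θ), z = z, and dV = r dr dθ dz.

The integrand becomes 17r z, so

    ∭_E (17z sqrt(x^2 + y^2)) dV = ∫_{0}^{2π} ∫_{0}^{6} ∫_{-4}^{4} (17r z) · r dz dr dθ.

Inner (z): 0.
Middle (r from 0 to 6): 0.
Outer (θ): 0.

Therefore the triple integral equals 0.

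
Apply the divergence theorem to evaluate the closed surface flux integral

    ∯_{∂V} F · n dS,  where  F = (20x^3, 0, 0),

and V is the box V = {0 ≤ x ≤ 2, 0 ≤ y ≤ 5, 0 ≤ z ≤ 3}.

By the divergence theorem,

    ∯_{∂V} F · n dS = ∭_V (∇ · F) dV.

Compute the divergence:
    ∇ · F = ∂F_x/∂x + ∂F_y/∂y + ∂F_z/∂z = 60x^2 + 0 + 0 = 60x^2.

V is a rectangular box, so dV = dx dy dz with 0 ≤ x ≤ 2, 0 ≤ y ≤ 5, 0 ≤ z ≤ 3.

Integrate (60x^2) over V as an iterated integral:

    ∭_V (∇·F) dV = ∫_0^{2} ∫_0^{5} ∫_0^{3} (60x^2) dz dy dx.

Inner (z from 0 to 3): 180x^2.
Middle (y from 0 to 5): 900x^2.
Outer (x from 0 to 2): 2400.

Therefore ∯_{∂V} F · n dS = 2400.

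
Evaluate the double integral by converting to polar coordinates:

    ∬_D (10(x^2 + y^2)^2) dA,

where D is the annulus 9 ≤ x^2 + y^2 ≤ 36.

The region D is 3 ≤ r ≤ 6, 0 ≤ θ ≤ 2π in polar coordinates, where x = r cos(θ), y = r sin(θ), and dA = r dr dθ.

Under the substitution, the integrand becomes 10r^4, so

    ∬_D (10(x^2 + y^2)^2) dA = ∫_{0}^{2π} ∫_{3}^{6} (10r^4) · r dr dθ.

Inner integral (in r): ∫_{3}^{6} (10r^4) · r dr = 76545.

Outer integral (in θ): ∫_{0}^{2π} (76545) dθ = 153090π.

Therefore ∬_D (10(x^2 + y^2)^2) dA = 153090π.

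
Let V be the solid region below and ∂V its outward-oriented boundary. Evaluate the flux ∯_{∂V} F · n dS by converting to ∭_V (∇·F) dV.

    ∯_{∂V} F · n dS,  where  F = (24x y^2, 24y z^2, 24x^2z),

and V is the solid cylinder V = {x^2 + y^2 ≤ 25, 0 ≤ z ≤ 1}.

By the divergence theorem,

    ∯_{∂V} F · n dS = ∭_V (∇ · F) dV.

Compute the divergence:
    ∇ · F = ∂F_x/∂x + ∂F_y/∂y + ∂F_z/∂z = 24y^2 + 24z^2 + 24x^2 = 24x^2 + 24y^2 + 24z^2.

In cylindrical coordinates, x = r cos(θ), y = r sin(θ), z = z, dV = r dr dθ dz, with 0 ≤ r ≤ 5, 0 ≤ θ ≤ 2π, 0 ≤ z ≤ 1.

The integrand, after substitution and multiplying by the volume element, becomes (24r^2 + 24z^2) · r, so

    ∭_V (∇·F) dV = ∫_0^{2π} ∫_0^{5} ∫_0^{1} (24r^2 + 24z^2) · r dz dr dθ.

Inner (z from 0 to 1): 24r^3 + 8r.
Middle (r from 0 to 5): 3850.
Outer (θ from 0 to 2π): 7700π.

Therefore ∯_{∂V} F · n dS = 7700π.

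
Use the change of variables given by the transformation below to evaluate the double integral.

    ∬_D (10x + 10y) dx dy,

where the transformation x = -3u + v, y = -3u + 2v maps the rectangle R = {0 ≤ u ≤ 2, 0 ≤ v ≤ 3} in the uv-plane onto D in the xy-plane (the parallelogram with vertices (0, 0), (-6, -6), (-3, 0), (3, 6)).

Compute the Jacobian determinant of (x, y) with respect to (u, v):

    ∂(x,y)/∂(u,v) = | -3  1 | = (-3)(2) - (1)(-3) = -3.
                   | -3  2 |

Its absolute value is |J| = 3 (the area scaling factor).

Substituting x = -3u + v, y = -3u + 2v into the integrand,

    10x + 10y → -60u + 30v,

so the integral becomes

    ∬_R (-60u + 30v) · |J| du dv = ∫_0^2 ∫_0^3 (-180u + 90v) dv du.

Inner (v): 405 - 540u.
Outer (u): -270.

Therefore ∬_D (10x + 10y) dx dy = -270.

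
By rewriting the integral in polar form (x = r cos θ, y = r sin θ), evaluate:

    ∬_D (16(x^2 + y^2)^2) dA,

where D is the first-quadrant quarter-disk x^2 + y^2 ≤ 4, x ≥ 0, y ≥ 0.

The region D is 0 ≤ r ≤ 2, 0 ≤ θ ≤ π/2 in polar coordinates, where x = r cos(θ), y = r sin(θ), and dA = r dr dθ.

Under the substitution, the integrand becomes 16r^4, so

    ∬_D (16(x^2 + y^2)^2) dA = ∫_{0}^{π/2} ∫_{0}^{2} (16r^4) · r dr dθ.

Inner integral (in r): ∫_{0}^{2} (16r^4) · r dr = 512/3.

Outer integral (in θ): ∫_{0}^{π/2} (512/3) dθ = 256π/3.

Therefore ∬_D (16(x^2 + y^2)^2) dA = 256π/3.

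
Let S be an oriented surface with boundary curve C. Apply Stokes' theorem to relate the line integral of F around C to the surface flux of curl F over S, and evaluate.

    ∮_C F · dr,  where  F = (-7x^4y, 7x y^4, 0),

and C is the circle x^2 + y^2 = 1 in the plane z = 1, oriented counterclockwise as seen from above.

Let S be the flat disk x^2 + y^2 ≤ 1 in the plane z = 1, with upward unit normal n̂ = ẑ. By Stokes' theorem,

    ∮_C F · dr = ∬_S (∇ × F) · n̂ dS = ∬_D (curl F)_z dA,

where D is the disk x^2 + y^2 ≤ 1.

Compute the curl of F = (-7x^4y, 7x y^4, 0):
    (∇ × F)_x = ∂F_z/∂y - ∂F_y/∂z = 0,
    (∇ × F)_y = ∂F_x/∂z - ∂F_z/∂x = 0,
    (∇ × F)_z = ∂F_y/∂x - ∂F_x/∂y = 7x^4 + 7y^4.

On z = 1, (curl F)_z = 7x^4 + 7y^4.

Convert to polar (x = r cos θ, y = r sin θ, dA = r dr dθ); the integrand becomes 7r^4(sin(θ)^4 + cos(θ)^4), so

    ∬_D (curl F)_z dA = ∫_0^{2π} ∫_0^{1} (7r^4(sin(θ)^4 + cos(θ)^4)) · r dr dθ.

Inner (r from 0 to 1): 7sin(θ)^4/6 + 7cos(θ)^4/6.
Outer (θ from 0 to 2π): 7π/4.

Therefore ∮_C F · dr = 7π/4.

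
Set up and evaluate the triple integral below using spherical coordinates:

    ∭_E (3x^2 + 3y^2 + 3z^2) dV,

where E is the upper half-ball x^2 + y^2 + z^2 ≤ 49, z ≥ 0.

In spherical coordinates, x = ρ sin(φ) cos(θ), y = ρ sin(φ) sin(θ), z = ρ cos(φ), and dV = ρ^2 sin(φ) dρ dφ dθ.

The integrand becomes 3ρ^2, so

    ∭_E (3x^2 + 3y^2 + 3z^2) dV = ∫_{0}^{2π} ∫_{0}^{π/2} ∫_{0}^{7} (3ρ^2) · ρ^2 sin(φ) dρ dφ dθ.

Inner (ρ): 50421sin(φ)/5.
Middle (φ): 50421/5.
Outer (θ): 100842π/5.

Therefore the triple integral equals 100842π/5.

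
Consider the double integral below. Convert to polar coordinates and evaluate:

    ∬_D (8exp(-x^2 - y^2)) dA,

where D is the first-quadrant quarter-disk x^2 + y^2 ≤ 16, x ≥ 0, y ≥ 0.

The region D is 0 ≤ r ≤ 4, 0 ≤ θ ≤ π/2 in polar coordinates, where x = r cos(θ), y = r sin(θ), and dA = r dr dθ.

Under the substitution, the integrand becomes 8exp(-r^2), so

    ∬_D (8exp(-x^2 - y^2)) dA = ∫_{0}^{π/2} ∫_{0}^{4} (8exp(-r^2)) · r dr dθ.

Inner integral (in r): ∫_{0}^{4} (8exp(-r^2)) · r dr = 4 - 4exp(-16).

Outer integral (in θ): ∫_{0}^{π/2} (4 - 4exp(-16)) dθ = -2π exp(-16) + 2π.

Therefore ∬_D (8exp(-x^2 - y^2)) dA = -2π exp(-16) + 2π.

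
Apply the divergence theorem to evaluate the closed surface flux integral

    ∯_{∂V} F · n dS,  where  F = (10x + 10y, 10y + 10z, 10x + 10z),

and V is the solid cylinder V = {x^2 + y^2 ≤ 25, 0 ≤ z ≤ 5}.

By the divergence theorem,

    ∯_{∂V} F · n dS = ∭_V (∇ · F) dV.

Compute the divergence:
    ∇ · F = ∂F_x/∂x + ∂F_y/∂y + ∂F_z/∂z = 10 + 10 + 10 = 30.

In cylindrical coordinates, x = r cos(θ), y = r sin(θ), z = z, dV = r dr dθ dz, with 0 ≤ r ≤ 5, 0 ≤ θ ≤ 2π, 0 ≤ z ≤ 5.

The integrand, after substitution and multiplying by the volume element, becomes (30) · r, so

    ∭_V (∇·F) dV = ∫_0^{2π} ∫_0^{5} ∫_0^{5} (30) · r dz dr dθ.

Inner (z from 0 to 5): 150r.
Middle (r from 0 to 5): 1875.
Outer (θ from 0 to 2π): 3750π.

Therefore ∯_{∂V} F · n dS = 3750π.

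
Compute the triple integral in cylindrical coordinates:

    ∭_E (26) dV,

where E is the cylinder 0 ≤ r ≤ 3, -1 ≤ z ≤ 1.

In cylindrical coordinates, x = r cos(θ), y = r sin(θ), z = z, and dV = r dr dθ dz.

The integrand becomes 26, so

    ∭_E (26) dV = ∫_{0}^{2π} ∫_{0}^{3} ∫_{-1}^{1} (26) · r dz dr dθ.

Inner (z): 52r.
Middle (r from 0 to 3): 234.
Outer (θ): 468π.

Therefore the triple integral equals 468π.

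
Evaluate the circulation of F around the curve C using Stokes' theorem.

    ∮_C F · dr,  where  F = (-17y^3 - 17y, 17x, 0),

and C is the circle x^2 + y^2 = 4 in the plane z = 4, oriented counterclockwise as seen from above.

Let S be the flat disk x^2 + y^2 ≤ 4 in the plane z = 4, with upward unit normal n̂ = ẑ. By Stokes' theorem,

    ∮_C F · dr = ∬_S (∇ × F) · n̂ dS = ∬_D (curl F)_z dA,

where D is the disk x^2 + y^2 ≤ 4.

Compute the curl of F = (-17y^3 - 17y, 17x, 0):
    (∇ × F)_x = ∂F_z/∂y - ∂F_y/∂z = 0,
    (∇ × F)_y = ∂F_x/∂z - ∂F_z/∂x = 0,
    (∇ × F)_z = ∂F_y/∂x - ∂F_x/∂y = 51y^2 + 34.

On z = 4, (curl F)_z = 51y^2 + 34.

Convert to polar (x = r cos θ, y = r sin θ, dA = r dr dθ); the integrand becomes 51r^2sin(θ)^2 + 34, so

    ∬_D (curl F)_z dA = ∫_0^{2π} ∫_0^{2} (51r^2sin(θ)^2 + 34) · r dr dθ.

Inner (r from 0 to 2): 204sin(θ)^2 + 68.
Outer (θ from 0 to 2π): 340π.

Therefore ∮_C F · dr = 340π.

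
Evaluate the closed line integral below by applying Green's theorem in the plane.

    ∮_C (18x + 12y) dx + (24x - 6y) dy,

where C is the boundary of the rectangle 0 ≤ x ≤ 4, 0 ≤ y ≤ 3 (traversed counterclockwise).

Green's theorem converts the closed line integral into a double integral over the enclosed region D:

    ∮_C P dx + Q dy = ∬_D (∂Q/∂x - ∂P/∂y) dA.

Here P = 18x + 12y, Q = 24x - 6y, so

    ∂Q/∂x = 24,    ∂P/∂y = 12,
    ∂Q/∂x - ∂P/∂y = 12.

D is the region 0 ≤ x ≤ 4, 0 ≤ y ≤ 3. Evaluating the double integral:

    ∬_D (12) dA = ∫_0^{4} ∫_0^{3} (12) dy dx.

Inner (y from 0 to 3): 36.
Outer (x from 0 to 4): 144.

Therefore ∮_C P dx + Q dy = 144.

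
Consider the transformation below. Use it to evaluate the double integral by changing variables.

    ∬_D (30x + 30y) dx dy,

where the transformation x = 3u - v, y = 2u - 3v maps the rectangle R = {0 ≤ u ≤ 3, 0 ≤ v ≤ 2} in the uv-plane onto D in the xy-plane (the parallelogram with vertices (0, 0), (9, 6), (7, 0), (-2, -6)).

Compute the Jacobian determinant of (x, y) with respect to (u, v):

    ∂(x,y)/∂(u,v) = | 3  -1 | = (3)(-3) - (-1)(2) = -7.
                   | 2  -3 |

Its absolute value is |J| = 7 (the area scaling factor).

Substituting x = 3u - v, y = 2u - 3v into the integrand,

    30x + 30y → 150u - 120v,

so the integral becomes

    ∬_R (150u - 120v) · |J| du dv = ∫_0^3 ∫_0^2 (1050u - 840v) dv du.

Inner (v): 2100u - 1680.
Outer (u): 4410.

Therefore ∬_D (30x + 30y) dx dy = 4410.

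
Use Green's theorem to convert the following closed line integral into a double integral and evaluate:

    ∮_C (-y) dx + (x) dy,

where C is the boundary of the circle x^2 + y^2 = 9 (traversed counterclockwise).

Green's theorem converts the closed line integral into a double integral over the enclosed region D:

    ∮_C P dx + Q dy = ∬_D (∂Q/∂x - ∂P/∂y) dA.

Here P = -y, Q = x, so

    ∂Q/∂x = 1,    ∂P/∂y = -1,
    ∂Q/∂x - ∂P/∂y = 2.

D is the region x^2 + y^2 ≤ 9. Evaluating the double integral:

In polar coordinates (x = r cos θ, y = r sin θ, dA = r dr dθ) the integrand becomes 2, so

    ∬_D (2) dA = ∫_0^{2π} ∫_0^{3} (2) · r dr dθ.

Inner (r from 0 to 3): 9.
Outer (θ from 0 to 2π): 18π.

Therefore ∮_C P dx + Q dy = 18π.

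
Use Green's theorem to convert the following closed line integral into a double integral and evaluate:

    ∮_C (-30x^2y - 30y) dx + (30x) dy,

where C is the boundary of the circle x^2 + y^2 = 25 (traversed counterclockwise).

Green's theorem converts the closed line integral into a double integral over the enclosed region D:

    ∮_C P dx + Q dy = ∬_D (∂Q/∂x - ∂P/∂y) dA.

Here P = -30x^2y - 30y, Q = 30x, so

    ∂Q/∂x = 30,    ∂P/∂y = -30x^2 - 30,
    ∂Q/∂x - ∂P/∂y = 30x^2 + 60.

D is the region x^2 + y^2 ≤ 25. Evaluating the double integral:

In polar coordinates (x = r cos θ, y = r sin θ, dA = r dr dθ) the integrand becomes 30r^2cos(θ)^2 + 60, so

    ∬_D (30x^2 + 60) dA = ∫_0^{2π} ∫_0^{5} (30r^2cos(θ)^2 + 60) · r dr dθ.

Inner (r from 0 to 5): 9375cos(θ)^2/2 + 750.
Outer (θ from 0 to 2π): 12375π/2.

Therefore ∮_C P dx + Q dy = 12375π/2.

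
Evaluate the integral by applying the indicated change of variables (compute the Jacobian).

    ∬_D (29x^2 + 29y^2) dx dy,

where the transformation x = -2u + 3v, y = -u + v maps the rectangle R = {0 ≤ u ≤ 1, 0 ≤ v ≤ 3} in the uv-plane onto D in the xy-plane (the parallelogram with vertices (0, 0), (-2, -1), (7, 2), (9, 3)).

Compute the Jacobian determinant of (x, y) with respect to (u, v):

    ∂(x,y)/∂(u,v) = | -2  3 | = (-2)(1) - (3)(-1) = 1.
                   | -1  1 |

Its absolute value is |J| = 1 (the area scaling factor).

Substituting x = -2u + 3v, y = -u + v into the integrand,

    29x^2 + 29y^2 → 145u^2 - 406u v + 290v^2,

so the integral becomes

    ∬_R (145u^2 - 406u v + 290v^2) · |J| du dv = ∫_0^1 ∫_0^3 (145u^2 - 406u v + 290v^2) dv du.

Inner (v): 435u^2 - 1827u + 2610.
Outer (u): 3683/2.

Therefore ∬_D (29x^2 + 29y^2) dx dy = 3683/2.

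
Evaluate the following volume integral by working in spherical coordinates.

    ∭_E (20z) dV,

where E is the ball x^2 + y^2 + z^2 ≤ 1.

In spherical coordinates, x = ρ sin(φ) cos(θ), y = ρ sin(φ) sin(θ), z = ρ cos(φ), and dV = ρ^2 sin(φ) dρ dφ dθ.

The integrand becomes 20ρ cos(φ), so

    ∭_E (20z) dV = ∫_{0}^{2π} ∫_{0}^{π} ∫_{0}^{1} (20ρ cos(φ)) · ρ^2 sin(φ) dρ dφ dθ.

Inner (ρ): 5sin(2φ)/2.
Middle (φ): 0.
Outer (θ): 0.

Therefore the triple integral equals 0.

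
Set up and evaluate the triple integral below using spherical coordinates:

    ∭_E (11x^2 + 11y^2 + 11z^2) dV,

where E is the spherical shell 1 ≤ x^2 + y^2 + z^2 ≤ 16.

In spherical coordinates, x = ρ sin(φ) cos(θ), y = ρ sin(φ) sin(θ), z = ρ cos(φ), and dV = ρ^2 sin(φ) dρ dφ dθ.

The integrand becomes 11ρ^2, so

    ∭_E (11x^2 + 11y^2 + 11z^2) dV = ∫_{0}^{2π} ∫_{0}^{π} ∫_{1}^{4} (11ρ^2) · ρ^2 sin(φ) dρ dφ dθ.

Inner (ρ): 11253sin(φ)/5.
Middle (φ): 22506/5.
Outer (θ): 45012π/5.

Therefore the triple integral equals 45012π/5.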